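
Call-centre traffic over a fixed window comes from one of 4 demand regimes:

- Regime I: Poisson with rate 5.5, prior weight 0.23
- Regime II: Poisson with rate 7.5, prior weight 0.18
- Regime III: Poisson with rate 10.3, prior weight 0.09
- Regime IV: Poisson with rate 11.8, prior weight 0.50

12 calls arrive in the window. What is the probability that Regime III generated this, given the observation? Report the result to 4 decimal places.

Posterior ∝ prior × likelihood, so P(k | x) ∝ π_k f_k(x); normalise over all components.
Component likelihoods at x = 12 calls:
  L_I = 0.00653726
  L_II = 0.0365754
  L_III = 0.10011
  L_IV = 0.114175
Prior × likelihood for each component:
  π_I·L_I = 0.23 × 0.00653726 = 0.00150357
  π_II·L_II = 0.18 × 0.0365754 = 0.00658358
  π_III·L_III = 0.09 × 0.10011 = 0.00900988
  π_IV·L_IV = 0.50 × 0.114175 = 0.0570877
Evidence: 0.00150357 + 0.00658358 + 0.00900988 + 0.0570877 = 0.0741847
Responsibility of Regime III: 0.00900988 / 0.0741847 ≈ 0.1215

0.1215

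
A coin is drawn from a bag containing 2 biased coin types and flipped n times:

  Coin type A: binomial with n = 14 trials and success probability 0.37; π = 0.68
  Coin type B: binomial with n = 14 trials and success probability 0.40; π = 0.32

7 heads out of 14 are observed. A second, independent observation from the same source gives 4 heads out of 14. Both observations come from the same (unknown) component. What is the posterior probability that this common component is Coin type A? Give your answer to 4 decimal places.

P(component k | x) = w_k·f_k(x) / marginal(x), where marginal(x) = Σ_j w_j·f_j(x).
Since both observations come from the same component, the likelihood for component k is f_k(x₁)·f_k(x₂).
  L_A = [0.128334] × [0.184776] = 0.0237132
  L_B = [0.157408] × [0.154948] = 0.02439
Prior × likelihood for each component:
  w_A·L_A = 0.68 × 0.0237132 = 0.016125
  w_B·L_B = 0.32 × 0.02439 = 0.00780481
Normaliser: 0.016125 + 0.00780481 = 0.0239298
So the posterior for Coin type A is 0.016125 / 0.0239298 ≈ 0.6738.

0.6738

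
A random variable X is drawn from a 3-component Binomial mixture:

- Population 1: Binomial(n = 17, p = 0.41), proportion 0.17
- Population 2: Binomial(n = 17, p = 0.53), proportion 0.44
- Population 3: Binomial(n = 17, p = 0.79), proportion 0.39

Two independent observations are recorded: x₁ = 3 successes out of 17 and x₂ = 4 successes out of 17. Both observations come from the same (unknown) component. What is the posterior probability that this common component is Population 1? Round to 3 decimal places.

By Bayes' theorem, P(k | x) = π_k f_k(x) / Σ_j π_j f_j(x).
Since both observations come from the same component, the likelihood for component k is f_k(x₁)·f_k(x₂).
  f_1 = [C(17,3)·0.41^3·0.59^14 = 680·0.068921·0.000619339 = 0.0290261] × [0.0705974] = 0.00204917
  f_2 = [C(17,3)·0.53^3·0.47^14 = 680·0.148877·2.56667e-05 = 0.0025984] × [0.0102554] = 2.66477e-05
  f_3 = [C(17,3)·0.79^3·0.21^14 = 680·0.493039·3.24392e-10 = 1.08758e-07] × [1.43198e-06] = 1.55739e-13
Prior × likelihood for each component:
  π_1·f_1 = 0.17 × 0.00204917 = 0.000348358
  π_2·f_2 = 0.44 × 2.66477e-05 = 1.1725e-05
  π_3·f_3 = 0.39 × 1.55739e-13 = 6.07381e-14
Marginal: 0.000348358 + 1.1725e-05 + 6.07381e-14 = 0.000360083
Responsibility of Population 1: 0.000348358 / 0.000360083 ≈ 0.967

0.967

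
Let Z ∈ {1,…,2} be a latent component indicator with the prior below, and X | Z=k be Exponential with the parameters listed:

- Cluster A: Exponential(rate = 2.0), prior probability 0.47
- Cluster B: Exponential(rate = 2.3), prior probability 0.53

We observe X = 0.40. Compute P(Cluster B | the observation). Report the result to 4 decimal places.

The responsibility of component k is π_k f_k(x) divided by Σ_j π_j f_j(x).
Evaluate each component's likelihood at the observed value:
  L_A = 0.898658
  L_B = 0.916594
Weight by the priors:
  π_A·L_A = 0.47 × 0.898658 = 0.422369
  π_B·L_B = 0.53 × 0.916594 = 0.485795
Denominator: 0.422369 + 0.485795 = 0.908164
Responsibility of Cluster B: 0.485795 / 0.908164 ≈ 0.5349

0.5349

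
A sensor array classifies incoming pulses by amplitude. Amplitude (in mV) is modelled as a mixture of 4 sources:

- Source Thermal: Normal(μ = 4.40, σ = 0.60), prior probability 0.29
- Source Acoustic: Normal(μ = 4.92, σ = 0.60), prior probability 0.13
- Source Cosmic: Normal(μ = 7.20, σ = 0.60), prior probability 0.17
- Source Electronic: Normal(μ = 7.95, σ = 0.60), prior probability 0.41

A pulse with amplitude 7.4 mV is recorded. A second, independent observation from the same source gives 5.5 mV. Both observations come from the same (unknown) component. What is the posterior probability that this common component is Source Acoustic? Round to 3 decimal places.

P(component k | x) = P(Z=k)·f_k(x) / marginal(x), where marginal(x) = Σ_j P(Z=j)·f_j(x).
Since both observations come from the same component, the likelihood for component k is f_k(x₁)·f_k(x₂).
  p_Thermal = [2.47787e-06] × [0.123852] = 3.06888e-07
  p_Acoustic = [0.000129694] × [0.416722] = 5.40463e-05
  p_Cosmic = [0.628972] × [0.0120102] = 0.00755406
  p_Electronic = [0.436812] × [0.000159269] = 6.95705e-05
Unnormalised posteriors:
  P(Z=Thermal)·p_Thermal = 0.29 × 3.06888e-07 = 8.89977e-08
  P(Z=Acoustic)·p_Acoustic = 0.13 × 5.40463e-05 = 7.02601e-06
  P(Z=Cosmic)·p_Cosmic = 0.17 × 0.00755406 = 0.00128419
  P(Z=Electronic)·p_Electronic = 0.41 × 6.95705e-05 = 2.85239e-05
Normaliser: 8.89977e-08 + 7.02601e-06 + 0.00128419 + 2.85239e-05 = 0.00131983
Responsibility of Source Acoustic: 7.02601e-06 / 0.00131983 ≈ 0.005

0.005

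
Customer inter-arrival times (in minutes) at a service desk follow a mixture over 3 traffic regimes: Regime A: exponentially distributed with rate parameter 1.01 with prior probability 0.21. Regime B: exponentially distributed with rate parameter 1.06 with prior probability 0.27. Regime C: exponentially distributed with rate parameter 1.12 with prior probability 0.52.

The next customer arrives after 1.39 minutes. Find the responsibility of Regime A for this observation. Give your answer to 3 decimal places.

0.217

The responsibility of component k is P(Z=k) f_k(x) divided by Σ_j P(Z=j) f_j(x).
Evaluate each component's likelihood at the observed value:
  L_A = 1.01·e^(−1.01·1.39) = 1.01·e^(−1.4039) = 0.248093
  L_B = 1.06·e^(−1.06·1.39) = 1.06·e^(−1.4734) = 0.242894
  L_C = 1.12·e^(−1.12·1.39) = 1.12·e^(−1.5568) = 0.236107
Prior × likelihood for each component:
  P(Z=A)·L_A = 0.21 × 0.248093 = 0.0520996
  P(Z=B)·L_B = 0.27 × 0.242894 = 0.0655813
  P(Z=C)·L_C = 0.52 × 0.236107 = 0.122776
Evidence: 0.0520996 + 0.0655813 + 0.122776 = 0.240456
So the posterior for Regime A is 0.0520996 / 0.240456 ≈ 0.217.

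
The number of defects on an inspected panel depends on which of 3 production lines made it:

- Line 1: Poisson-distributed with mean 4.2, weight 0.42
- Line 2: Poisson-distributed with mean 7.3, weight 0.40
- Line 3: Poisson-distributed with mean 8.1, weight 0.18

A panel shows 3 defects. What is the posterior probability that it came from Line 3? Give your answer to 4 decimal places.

By Bayes' theorem, P(k | x) = w_k f_k(x) / Σ_j w_j f_j(x).
Evaluate each component's likelihood at the observed value:
  L_1 = 0.185165
  L_2 = 0.0437993
  L_3 = 0.0268855
Unnormalised posteriors:
  w_1·L_1 = 0.42 × 0.185165 = 0.0777695
  w_2·L_2 = 0.40 × 0.0437993 = 0.0175197
  w_3·L_3 = 0.18 × 0.0268855 = 0.00483939
Normaliser: 0.0777695 + 0.0175197 + 0.00483939 = 0.100129
Responsibility of Line 3: 0.00483939 / 0.100129 ≈ 0.0483

0.0483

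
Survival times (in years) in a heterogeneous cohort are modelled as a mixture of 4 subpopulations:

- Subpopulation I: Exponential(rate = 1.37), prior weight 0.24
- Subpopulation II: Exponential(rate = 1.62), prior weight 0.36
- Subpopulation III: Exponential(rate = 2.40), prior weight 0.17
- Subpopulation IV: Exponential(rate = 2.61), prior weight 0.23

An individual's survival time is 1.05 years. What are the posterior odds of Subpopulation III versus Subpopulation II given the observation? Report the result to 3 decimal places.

Since P(k|x) ∝ π_k f_k(x), the posterior odds are π_i f_i(x) / (π_j f_j(x)).
Evaluate each component's likelihood at the observed value:
  f_I = 1.37·e^(−1.37·1.05) = 1.37·e^(−1.4385) = 0.325078
  f_II = 1.62·e^(−1.62·1.05) = 1.62·e^(−1.7010) = 0.295652
  f_III = 2.40·e^(−2.40·1.05) = 2.40·e^(−2.5200) = 0.193103
  f_IV = 2.61·e^(−2.61·1.05) = 2.61·e^(−2.7405) = 0.168444
Odds = (0.17/0.36) × (0.193103/0.295652) = 0.472222 × 0.653144 ≈ 0.308

0.308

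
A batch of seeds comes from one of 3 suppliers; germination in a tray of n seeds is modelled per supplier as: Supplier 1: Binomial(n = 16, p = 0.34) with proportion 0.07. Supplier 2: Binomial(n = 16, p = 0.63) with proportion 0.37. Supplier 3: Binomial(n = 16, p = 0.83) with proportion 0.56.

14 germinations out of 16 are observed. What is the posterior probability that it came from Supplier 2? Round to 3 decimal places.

The responsibility of component k is w_k f_k(x) divided by Σ_j w_j f_j(x).
Evaluate each component's likelihood at the observed value:
  L_1 = C(16,14)·0.34^14·0.66^2 = 120·2.7587e-07·0.4356 = 1.44203e-05
  L_2 = C(16,14)·0.63^14·0.37^2 = 120·0.00155156·0.1369 = 0.025489
  L_3 = C(16,14)·0.83^14·0.17^2 = 120·0.0736365·0.0289 = 0.255371
Multiply by the mixture weights:
  w_1·L_1 = 0.07 × 1.44203e-05 = 1.00942e-06
  w_2·L_2 = 0.37 × 0.025489 = 0.00943092
  w_3·L_3 = 0.56 × 0.255371 = 0.143008
Marginal: 1.00942e-06 + 0.00943092 + 0.143008 = 0.15244
P(Supplier 2 | data) ≈ 0.062

0.062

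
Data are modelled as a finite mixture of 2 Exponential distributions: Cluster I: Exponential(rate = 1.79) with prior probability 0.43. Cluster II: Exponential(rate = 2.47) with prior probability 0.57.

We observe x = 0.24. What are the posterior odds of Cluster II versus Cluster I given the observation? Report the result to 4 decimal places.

1.5537

The posterior odds equal the prior odds times the likelihood ratio: (w_i/w_j)·(f_i(x)/f_j(x)).
Evaluate each component's likelihood at the observed value:
  f_I = 1.16488
  f_II = 1.36536
Posterior odds = (w_II·f_II) / (w_I·f_I) = (0.57·1.36536) / (0.43·1.16488) = 0.778255 / 0.500897 ≈ 1.5537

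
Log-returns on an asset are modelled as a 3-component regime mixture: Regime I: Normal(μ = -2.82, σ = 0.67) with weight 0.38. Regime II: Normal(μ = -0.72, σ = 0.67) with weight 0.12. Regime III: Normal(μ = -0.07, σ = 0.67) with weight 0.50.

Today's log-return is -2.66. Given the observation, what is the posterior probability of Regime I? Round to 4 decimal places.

0.9944

Apply Bayes' rule: the posterior for each component is proportional to its prior times its likelihood at x.
Normal densities:
  p_I = (1/(0.67·√(2π)))·exp(−(-2.66−-2.82)²/(2·0.67²)) = 0.595436·exp(-0.02851) = 0.578698
  p_II = (1/(0.67·√(2π)))·exp(−(-2.66−-0.72)²/(2·0.67²)) = 0.595436·exp(-4.19202) = 0.0090004
  p_III = (1/(0.67·√(2π)))·exp(−(-2.66−-0.07)²/(2·0.67²)) = 0.595436·exp(-7.47171) = 0.000338777
Prior × likelihood for each component:
  π_I·p_I = 0.38 × 0.578698 = 0.219905
  π_II·p_II = 0.12 × 0.0090004 = 0.00108005
  π_III·p_III = 0.50 × 0.000338777 = 0.000169388
Sum: 0.219905 + 0.00108005 + 0.000169388 = 0.221155
P(Regime I | -2.66) = 0.219905 / 0.221155 ≈ 0.9944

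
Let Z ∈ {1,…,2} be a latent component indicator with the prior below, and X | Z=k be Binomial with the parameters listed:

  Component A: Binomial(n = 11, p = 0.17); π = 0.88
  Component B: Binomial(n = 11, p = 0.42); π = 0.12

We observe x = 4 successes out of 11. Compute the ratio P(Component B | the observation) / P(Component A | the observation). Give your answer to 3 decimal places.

0.413

Since P(k|x) ∝ π_k f_k(x), the posterior odds are π_i f_i(x) / (π_j f_j(x)).
Binomial probabilities:
  f_A = C(11,4)·0.17^4·0.83^7 = 330·0.00083521·0.271361 = 0.0747922
  f_B = C(11,4)·0.42^4·0.58^7 = 330·0.031117·0.0220798 = 0.226729
0.0272075 / 0.0658171 ≈ 0.413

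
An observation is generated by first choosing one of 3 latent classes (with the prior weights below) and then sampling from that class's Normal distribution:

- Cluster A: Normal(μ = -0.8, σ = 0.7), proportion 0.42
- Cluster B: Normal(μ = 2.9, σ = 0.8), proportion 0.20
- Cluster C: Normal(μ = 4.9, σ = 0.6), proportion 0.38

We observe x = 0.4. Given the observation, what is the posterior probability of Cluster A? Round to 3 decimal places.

The responsibility of component k is π_k f_k(x) divided by Σ_j π_j f_j(x).
Component likelihoods at x = 0.4:
  p_A = 0.131119
  p_B = 0.00377782
  p_C = 4.0572e-13
Multiply by the mixture weights:
  π_A·p_A = 0.42 × 0.131119 = 0.0550699
  π_B·p_B = 0.20 × 0.00377782 = 0.000755565
  π_C·p_C = 0.38 × 4.0572e-13 = 1.54174e-13
Normaliser: 0.0550699 + 0.000755565 + 1.54174e-13 = 0.0558255
So the posterior for Cluster A is 0.0550699 / 0.0558255 ≈ 0.986.

0.986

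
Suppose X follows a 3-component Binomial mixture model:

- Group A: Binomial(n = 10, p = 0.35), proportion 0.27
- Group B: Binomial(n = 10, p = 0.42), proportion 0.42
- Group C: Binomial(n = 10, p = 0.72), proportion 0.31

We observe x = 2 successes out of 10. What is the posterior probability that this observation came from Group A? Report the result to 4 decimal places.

0.5247

The responsibility of component k is P(Z=k) f_k(x) divided by Σ_j P(Z=j) f_j(x).
Binomial probabilities:
  f_A = 0.175653
  f_B = 0.101656
  f_C = 0.000881337
Prior × likelihood for each component:
  P(Z=A)·f_A = 0.27 × 0.175653 = 0.0474263
  P(Z=B)·f_B = 0.42 × 0.101656 = 0.0426957
  P(Z=C)·f_C = 0.31 × 0.000881337 = 0.000273214
Normaliser: 0.0474263 + 0.0426957 + 0.000273214 = 0.0903952
P(Group A | x) = 0.0474263 / 0.0903952 ≈ 0.5247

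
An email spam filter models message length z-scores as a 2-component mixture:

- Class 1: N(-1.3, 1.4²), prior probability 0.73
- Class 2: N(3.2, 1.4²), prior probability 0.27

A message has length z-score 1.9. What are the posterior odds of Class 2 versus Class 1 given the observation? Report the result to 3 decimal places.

Only the two components matter; the odds are (π_i f_i(x)) / (π_j f_j(x)).
Normal densities:
  f_1 = 0.0209073
  f_2 = 0.18516
Posterior odds = (π_2·f_2) / (π_1·f_1) = (0.27·0.18516) / (0.73·0.0209073) = 0.0499933 / 0.0152623 ≈ 3.276

3.276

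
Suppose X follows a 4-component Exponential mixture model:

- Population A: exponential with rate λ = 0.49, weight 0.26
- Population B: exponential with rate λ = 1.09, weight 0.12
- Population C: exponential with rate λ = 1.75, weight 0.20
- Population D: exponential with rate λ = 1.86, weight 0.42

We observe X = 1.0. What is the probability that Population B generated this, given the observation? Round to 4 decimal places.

0.1444

P(component k | x) = P(Z=k)·f_k(x) / marginal(x), where marginal(x) = Σ_j P(Z=j)·f_j(x).
Evaluate each component's likelihood at the observed value:
  p_A = 0.300187
  p_B = 0.366476
  p_C = 0.304104
  p_D = 0.289551
Weight by the priors:
  P(Z=A)·p_A = 0.26 × 0.300187 = 0.0780486
  P(Z=B)·p_B = 0.12 × 0.366476 = 0.0439771
  P(Z=C)·p_C = 0.20 × 0.304104 = 0.0608209
  P(Z=D)·p_D = 0.42 × 0.289551 = 0.121611
Evidence: 0.0780486 + 0.0439771 + 0.0608209 + 0.121611 = 0.304458
So the posterior for Population B is 0.0439771 / 0.304458 ≈ 0.1444.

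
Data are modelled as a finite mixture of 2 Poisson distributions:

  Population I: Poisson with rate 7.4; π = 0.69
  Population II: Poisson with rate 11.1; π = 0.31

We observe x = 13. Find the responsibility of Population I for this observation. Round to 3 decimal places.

Posterior ∝ prior × likelihood, so P(k | x) ∝ w_k f_k(x); normalise over all components.
Component likelihoods at x = 13:
  f_I = e^(−7.4)·7.4^13/13! = 0.0195863
  f_II = e^(−11.1)·11.1^13/13! = 0.0942431
Multiply by the mixture weights:
  w_I·f_I = 0.69 × 0.0195863 = 0.0135146
  w_II·f_II = 0.31 × 0.0942431 = 0.0292154
Normaliser: 0.0135146 + 0.0292154 = 0.0427299
Responsibility of Population I: 0.0135146 / 0.0427299 ≈ 0.316

0.316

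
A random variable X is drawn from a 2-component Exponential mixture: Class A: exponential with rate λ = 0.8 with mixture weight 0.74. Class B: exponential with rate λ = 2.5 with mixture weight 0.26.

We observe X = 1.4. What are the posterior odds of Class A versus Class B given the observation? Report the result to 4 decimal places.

Only the two components matter; the odds are (π_i f_i(x)) / (π_j f_j(x)).
Exponential densities:
  f_A = 0.261024
  f_B = 0.0754935
Odds = (0.74/0.26) × (0.261024/0.0754935) = 2.84615 × 3.45757 ≈ 9.8408

9.8408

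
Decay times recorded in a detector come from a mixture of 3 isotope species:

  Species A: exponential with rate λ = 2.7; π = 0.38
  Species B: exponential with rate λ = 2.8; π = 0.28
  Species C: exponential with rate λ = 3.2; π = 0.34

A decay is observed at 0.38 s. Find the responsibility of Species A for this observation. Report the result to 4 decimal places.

By Bayes' theorem, P(k | x) = w_k f_k(x) / Σ_j w_j f_j(x).
Evaluate each component's likelihood at the observed value:
  L_A = 2.7·e^(−2.7·0.38) = 2.7·e^(−1.0260) = 0.967782
  L_B = 2.8·e^(−2.8·0.38) = 2.8·e^(−1.0640) = 0.966204
  L_C = 3.2·e^(−3.2·0.38) = 3.2·e^(−1.2160) = 0.948523
Prior × likelihood for each component:
  w_A·L_A = 0.38 × 0.967782 = 0.367757
  w_B·L_B = 0.28 × 0.966204 = 0.270537
  w_C·L_C = 0.34 × 0.948523 = 0.322498
Sum: 0.367757 + 0.270537 + 0.322498 = 0.960792
Responsibility of Species A: 0.367757 / 0.960792 ≈ 0.3828

0.3828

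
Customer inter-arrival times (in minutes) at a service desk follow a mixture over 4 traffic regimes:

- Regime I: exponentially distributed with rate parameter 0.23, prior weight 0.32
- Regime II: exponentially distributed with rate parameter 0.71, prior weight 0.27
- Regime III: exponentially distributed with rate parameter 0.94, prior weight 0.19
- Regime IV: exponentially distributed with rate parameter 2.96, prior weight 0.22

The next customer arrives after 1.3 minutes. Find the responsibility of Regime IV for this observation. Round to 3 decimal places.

0.070

By Bayes' theorem, P(k | x) = π_k f_k(x) / Σ_j π_j f_j(x).
Component likelihoods at x = 1.3 minutes:
  L_I = 0.23·e^(−0.23·1.3) = 0.23·e^(−0.2990) = 0.170559
  L_II = 0.71·e^(−0.71·1.3) = 0.71·e^(−0.9230) = 0.282101
  L_III = 0.94·e^(−0.94·1.3) = 0.94·e^(−1.2220) = 0.276962
  L_IV = 2.96·e^(−2.96·1.3) = 2.96·e^(−3.8480) = 0.0631141
Unnormalised posteriors:
  π_I·L_I = 0.32 × 0.170559 = 0.0545788
  π_II·L_II = 0.27 × 0.282101 = 0.0761673
  π_III·L_III = 0.19 × 0.276962 = 0.0526228
  π_IV·L_IV = 0.22 × 0.0631141 = 0.0138851
Sum: 0.0545788 + 0.0761673 + 0.0526228 + 0.0138851 = 0.197254
P(Regime IV | data) ≈ 0.070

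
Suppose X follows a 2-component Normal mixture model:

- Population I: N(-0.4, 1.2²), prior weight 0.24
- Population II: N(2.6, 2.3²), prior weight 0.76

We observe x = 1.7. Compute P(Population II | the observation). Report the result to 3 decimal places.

Apply Bayes' rule: the posterior for each component is proportional to its prior times its likelihood at x.
Component likelihoods at x = 1.7:
  f_I = 0.0718978
  f_II = 0.160669
Multiply by the mixture weights:
  π_I·f_I = 0.24 × 0.0718978 = 0.0172555
  π_II·f_II = 0.76 × 0.160669 = 0.122109
Denominator: 0.0172555 + 0.122109 = 0.139364
P(Population II | 1.7) = 0.122109 / 0.139364 ≈ 0.876

0.876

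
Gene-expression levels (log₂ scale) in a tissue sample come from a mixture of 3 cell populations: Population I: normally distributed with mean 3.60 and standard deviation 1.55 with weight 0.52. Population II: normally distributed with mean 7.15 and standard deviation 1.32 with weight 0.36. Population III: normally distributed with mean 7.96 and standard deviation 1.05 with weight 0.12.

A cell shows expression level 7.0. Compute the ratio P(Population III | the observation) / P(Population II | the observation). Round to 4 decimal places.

The posterior odds equal the prior odds times the likelihood ratio: (P(Z=i)/P(Z=j))·(f_i(x)/f_j(x)).
Normal densities:
  p_I = 0.0232135
  p_II = 0.300284
  p_III = 0.250152
Odds = (0.12/0.36) × (0.250152/0.300284) = 0.333333 × 0.833051 ≈ 0.2777

0.2777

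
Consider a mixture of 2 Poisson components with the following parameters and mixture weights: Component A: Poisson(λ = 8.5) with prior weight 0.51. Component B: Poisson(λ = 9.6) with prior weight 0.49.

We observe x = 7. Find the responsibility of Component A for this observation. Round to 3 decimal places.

0.572

P(component k | x) = π_k·f_k(x) / marginal(x), where marginal(x) = Σ_j π_j·f_j(x).
Component likelihoods at x = 7:
  L_A = e^(−8.5)·8.5^7/7! = 0.129419
  L_B = e^(−9.6)·9.6^7/7! = 0.100981
Multiply by the mixture weights:
  π_A·L_A = 0.51 × 0.129419 = 0.0660038
  π_B·L_B = 0.49 × 0.100981 = 0.0494808
Denominator: 0.0660038 + 0.0494808 = 0.115485
Responsibility of Component A: 0.0660038 / 0.115485 ≈ 0.572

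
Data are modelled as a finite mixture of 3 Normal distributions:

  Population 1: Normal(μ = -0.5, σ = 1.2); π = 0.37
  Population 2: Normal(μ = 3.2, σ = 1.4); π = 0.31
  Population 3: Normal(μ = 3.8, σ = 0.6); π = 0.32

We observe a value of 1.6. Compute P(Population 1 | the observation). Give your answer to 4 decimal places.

0.3652

Posterior ∝ prior × likelihood, so P(k | x) ∝ w_k f_k(x); normalise over all components.
Evaluate each component's likelihood at the observed value:
  L_1 = 0.0718978
  L_2 = 0.148307
  L_3 = 0.000800451
Unnormalised posteriors:
  w_1·L_1 = 0.37 × 0.0718978 = 0.0266022
  w_2·L_2 = 0.31 × 0.148307 = 0.0459751
  w_3·L_3 = 0.32 × 0.000800451 = 0.000256144
Evidence: 0.0266022 + 0.0459751 + 0.000256144 = 0.0728334
P(Population 1 | 1.6) ≈ 0.3652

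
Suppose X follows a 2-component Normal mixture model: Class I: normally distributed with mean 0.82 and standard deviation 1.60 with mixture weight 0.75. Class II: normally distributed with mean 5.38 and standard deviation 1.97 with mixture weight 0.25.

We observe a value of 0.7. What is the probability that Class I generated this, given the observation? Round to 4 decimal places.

0.9841

Posterior ∝ prior × likelihood, so P(k | x) ∝ P(Z=k) f_k(x); normalise over all components.
Evaluate each component's likelihood at the observed value:
  f_I = 0.248639
  f_II = 0.0120488
Prior × likelihood for each component:
  P(Z=I)·f_I = 0.75 × 0.248639 = 0.186479
  P(Z=II)·f_II = 0.25 × 0.0120488 = 0.0030122
Sum: 0.186479 + 0.0030122 = 0.189491
Responsibility of Class I: 0.186479 / 0.189491 ≈ 0.9841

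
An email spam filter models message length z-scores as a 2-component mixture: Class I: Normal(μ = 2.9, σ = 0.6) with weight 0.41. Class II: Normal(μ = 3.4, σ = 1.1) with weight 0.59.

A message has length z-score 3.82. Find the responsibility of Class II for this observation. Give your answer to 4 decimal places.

P(component k | x) = w_k·f_k(x) / marginal(x), where marginal(x) = Σ_j w_j·f_j(x).
Normal densities:
  p_I = (1/(0.6·√(2π)))·exp(−(3.82−2.9)²/(2·0.6²)) = 0.664904·exp(-1.17556) = 0.205221
  p_II = (1/(1.1·√(2π)))·exp(−(3.82−3.4)²/(2·1.1²)) = 0.362675·exp(-0.07289) = 0.337179
Prior × likelihood for each component:
  w_I·p_I = 0.41 × 0.205221 = 0.0841406
  w_II·p_II = 0.59 × 0.337179 = 0.198936
Evidence: 0.0841406 + 0.198936 = 0.283076
Responsibility of Class II: 0.198936 / 0.283076 ≈ 0.7028

0.7028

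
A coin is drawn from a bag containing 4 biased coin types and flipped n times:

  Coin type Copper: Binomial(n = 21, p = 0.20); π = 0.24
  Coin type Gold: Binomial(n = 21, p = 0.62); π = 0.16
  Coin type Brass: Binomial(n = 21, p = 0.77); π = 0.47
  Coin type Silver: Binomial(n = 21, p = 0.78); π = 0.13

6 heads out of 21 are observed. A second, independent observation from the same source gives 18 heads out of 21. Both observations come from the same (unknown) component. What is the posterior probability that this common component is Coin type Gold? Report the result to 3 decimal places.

0.931

The responsibility of component k is P(Z=k) f_k(x) divided by Σ_j P(Z=j) f_j(x).
Since both observations come from the same component, the likelihood for component k is f_k(x₁)·f_k(x₂).
  p_Copper = [C(21,6)·0.20^6·0.80^15 = 54264·6.4e-05·0.0351844 = 0.122192] × [1.7851e-10] = 2.18124e-11
  p_Gold = [C(21,6)·0.62^6·0.38^15 = 54264·0.0568002·4.97455e-07 = 0.00153326] × [0.0133737] = 2.05054e-05
  p_Brass = [C(21,6)·0.77^6·0.23^15 = 54264·0.208422·2.66635e-10 = 3.0156e-06] × [0.14651] = 4.41816e-07
  p_Silver = [C(21,6)·0.78^6·0.22^15 = 54264·0.2252·1.3688e-10 = 1.67271e-06] × [0.161742] = 2.70547e-07
Prior × likelihood for each component:
  P(Z=Copper)·p_Copper = 0.24 × 2.18124e-11 = 5.23497e-12
  P(Z=Gold)·p_Gold = 0.16 × 2.05054e-05 = 3.28087e-06
  P(Z=Brass)·p_Brass = 0.47 × 4.41816e-07 = 2.07654e-07
  P(Z=Silver)·p_Silver = 0.13 × 2.70547e-07 = 3.51711e-08
Sum: 5.23497e-12 + 3.28087e-06 + 2.07654e-07 + 3.51711e-08 = 3.5237e-06
P(Coin type Gold | x₁, x₂) = 3.28087e-06 / 3.5237e-06 ≈ 0.931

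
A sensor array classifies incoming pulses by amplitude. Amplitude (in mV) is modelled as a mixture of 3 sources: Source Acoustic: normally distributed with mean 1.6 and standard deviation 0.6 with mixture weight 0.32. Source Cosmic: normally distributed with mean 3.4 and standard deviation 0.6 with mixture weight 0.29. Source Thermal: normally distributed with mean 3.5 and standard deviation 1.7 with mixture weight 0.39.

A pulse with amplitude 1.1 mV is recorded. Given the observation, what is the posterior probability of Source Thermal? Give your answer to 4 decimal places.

0.1834

P(component k | x) = π_k·f_k(x) / marginal(x), where marginal(x) = Σ_j π_j·f_j(x).
Evaluate each component's likelihood at the observed value:
  p_Acoustic = 0.469853
  p_Cosmic = 0.000428451
  p_Thermal = 0.0866302
Multiply by the mixture weights:
  π_Acoustic·p_Acoustic = 0.32 × 0.469853 = 0.150353
  π_Cosmic·p_Cosmic = 0.29 × 0.000428451 = 0.000124251
  π_Thermal·p_Thermal = 0.39 × 0.0866302 = 0.0337858
Marginal: 0.150353 + 0.000124251 + 0.0337858 = 0.184263
P(Source Thermal | 1.1 mV) ≈ 0.1834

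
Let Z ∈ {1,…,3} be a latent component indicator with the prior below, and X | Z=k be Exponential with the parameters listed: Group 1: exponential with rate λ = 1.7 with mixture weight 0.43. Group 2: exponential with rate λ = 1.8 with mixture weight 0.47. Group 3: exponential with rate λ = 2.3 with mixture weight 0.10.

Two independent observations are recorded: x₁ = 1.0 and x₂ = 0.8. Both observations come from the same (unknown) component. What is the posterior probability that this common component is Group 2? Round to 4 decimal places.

By Bayes' theorem, P(k | x) = π_k f_k(x) / Σ_j π_j f_j(x).
Since both observations come from the same component, the likelihood for component k is f_k(x₁)·f_k(x₂).
  f_1 = [0.310562] × [0.436323] = 0.135505
  f_2 = [0.297538] × [0.42647] = 0.126891
  f_3 = [0.230595] × [0.36528] = 0.0842319
Weight by the priors:
  π_1·f_1 = 0.43 × 0.135505 = 0.0582673
  π_2·f_2 = 0.47 × 0.126891 = 0.0596388
  π_3·f_3 = 0.10 × 0.0842319 = 0.00842319
Sum: 0.0582673 + 0.0596388 + 0.00842319 = 0.126329
Responsibility of Group 2: 0.0596388 / 0.126329 ≈ 0.4721

0.4721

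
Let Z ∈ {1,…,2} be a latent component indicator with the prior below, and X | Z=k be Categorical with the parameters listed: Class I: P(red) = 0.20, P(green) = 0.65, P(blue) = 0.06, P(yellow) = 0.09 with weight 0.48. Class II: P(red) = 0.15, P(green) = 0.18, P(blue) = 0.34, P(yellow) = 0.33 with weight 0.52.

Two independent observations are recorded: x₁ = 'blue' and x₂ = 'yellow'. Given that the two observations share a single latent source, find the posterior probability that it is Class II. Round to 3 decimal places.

0.957

Posterior ∝ prior × likelihood, so P(k | x) ∝ π_k f_k(x); normalise over all components.
Since both observations come from the same component, the likelihood for component k is f_k(x₁)·f_k(x₂).
  p_I = [0.06] × [0.09] = 0.0054
  p_II = [0.34] × [0.33] = 0.1122
Weight by the priors:
  π_I·p_I = 0.48 × 0.0054 = 0.002592
  π_II·p_II = 0.52 × 0.1122 = 0.058344
Sum: 0.002592 + 0.058344 = 0.060936
P(Class II | x₁, x₂) ≈ 0.957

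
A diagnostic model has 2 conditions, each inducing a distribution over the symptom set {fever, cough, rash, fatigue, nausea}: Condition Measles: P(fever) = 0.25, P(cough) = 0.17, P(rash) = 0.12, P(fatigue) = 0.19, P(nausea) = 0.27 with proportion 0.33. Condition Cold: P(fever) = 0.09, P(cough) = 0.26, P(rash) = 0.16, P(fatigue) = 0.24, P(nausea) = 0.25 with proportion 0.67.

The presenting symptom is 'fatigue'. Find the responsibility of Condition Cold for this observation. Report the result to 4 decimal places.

Posterior ∝ prior × likelihood, so P(k | x) ∝ π_k f_k(x); normalise over all components.
Evaluate each component's likelihood at the observed value:
  p_Measles = P(fatigue | comp) = 0.19
  p_Cold = P(fatigue | comp) = 0.24
Multiply by the mixture weights:
  π_Measles·p_Measles = 0.33 × 0.19 = 0.0627
  π_Cold·p_Cold = 0.67 × 0.24 = 0.1608
Evidence: 0.0627 + 0.1608 = 0.2235
P(Condition Cold | the observation) = 0.1608 / 0.2235 ≈ 0.7195

0.7195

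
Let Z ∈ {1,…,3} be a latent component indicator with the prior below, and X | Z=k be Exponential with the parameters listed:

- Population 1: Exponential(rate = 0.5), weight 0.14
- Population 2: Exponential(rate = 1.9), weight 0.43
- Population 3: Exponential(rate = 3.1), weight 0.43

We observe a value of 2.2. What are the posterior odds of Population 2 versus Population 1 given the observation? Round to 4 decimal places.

0.5364

Since P(k|x) ∝ w_k f_k(x), the posterior odds are w_i f_i(x) / (w_j f_j(x)).
Component likelihoods at x = 2.2:
  p_1 = 0.5·e^(−0.5·2.2) = 0.5·e^(−1.1000) = 0.166436
  p_2 = 1.9·e^(−1.9·2.2) = 1.9·e^(−4.1800) = 0.0290672
  p_3 = 3.1·e^(−3.1·2.2) = 3.1·e^(−6.8200) = 0.00338433
Odds = (0.43/0.14) × (0.0290672/0.166436) = 3.07143 × 0.174645 ≈ 0.5364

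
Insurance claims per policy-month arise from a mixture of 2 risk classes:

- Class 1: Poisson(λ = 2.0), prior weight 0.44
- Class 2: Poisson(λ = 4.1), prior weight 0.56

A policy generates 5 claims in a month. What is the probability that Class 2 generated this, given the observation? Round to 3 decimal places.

0.849

The responsibility of component k is P(Z=k) f_k(x) divided by Σ_j P(Z=j) f_j(x).
Poisson probabilities:
  p_1 = 0.0360894
  p_2 = 0.160004
Weight by the priors:
  P(Z=1)·p_1 = 0.44 × 0.0360894 = 0.0158793
  P(Z=2)·p_2 = 0.56 × 0.160004 = 0.0896022
Evidence: 0.0158793 + 0.0896022 = 0.105482
Responsibility of Class 2: 0.0896022 / 0.105482 ≈ 0.849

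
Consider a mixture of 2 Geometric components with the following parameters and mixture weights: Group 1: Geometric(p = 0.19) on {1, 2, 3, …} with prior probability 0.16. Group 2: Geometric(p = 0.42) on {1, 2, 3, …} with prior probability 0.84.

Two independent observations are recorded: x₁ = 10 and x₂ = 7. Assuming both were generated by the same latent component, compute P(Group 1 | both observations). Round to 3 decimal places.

0.854

The responsibility of component k is w_k f_k(x) divided by Σ_j w_j f_j(x).
Since both observations come from the same component, the likelihood for component k is f_k(x₁)·f_k(x₂).
  p_1 = [0.19·(1−0.19)^9 = 0.19·0.150095 = 0.028518] × [0.0536616] = 0.00153032
  p_2 = [0.42·(1−0.42)^9 = 0.42·0.00742766 = 0.00311962] × [0.0159889] = 4.98791e-05
Prior × likelihood for each component:
  w_1·p_1 = 0.16 × 0.00153032 = 0.000244851
  w_2·p_2 = 0.84 × 4.98791e-05 = 4.18984e-05
Sum: 0.000244851 + 4.18984e-05 = 0.00028675
P(Group 1 | x₁,x₂) = 0.000244851 / 0.00028675 ≈ 0.854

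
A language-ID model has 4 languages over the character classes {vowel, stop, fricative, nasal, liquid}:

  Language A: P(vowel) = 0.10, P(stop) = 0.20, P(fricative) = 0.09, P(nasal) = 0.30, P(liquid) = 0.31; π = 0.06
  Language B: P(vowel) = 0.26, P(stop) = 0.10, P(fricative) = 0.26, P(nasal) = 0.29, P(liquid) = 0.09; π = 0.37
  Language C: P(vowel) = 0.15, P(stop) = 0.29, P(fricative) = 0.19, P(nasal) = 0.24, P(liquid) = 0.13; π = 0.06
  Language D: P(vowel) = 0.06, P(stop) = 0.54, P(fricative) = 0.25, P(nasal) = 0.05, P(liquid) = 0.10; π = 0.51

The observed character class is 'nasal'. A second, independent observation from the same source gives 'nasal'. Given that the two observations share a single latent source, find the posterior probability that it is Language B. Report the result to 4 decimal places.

0.7544

Posterior ∝ prior × likelihood, so P(k | x) ∝ π_k f_k(x); normalise over all components.
Since both observations come from the same component, the likelihood for component k is f_k(x₁)·f_k(x₂).
  L_A = [P(nasal | comp) = 0.30] × [0.3] = 0.09
  L_B = [P(nasal | comp) = 0.29] × [0.29] = 0.0841
  L_C = [P(nasal | comp) = 0.24] × [0.24] = 0.0576
  L_D = [P(nasal | comp) = 0.05] × [0.05] = 0.0025
Prior × likelihood for each component:
  π_A·L_A = 0.06 × 0.09 = 0.0054
  π_B·L_B = 0.37 × 0.0841 = 0.031117
  π_C·L_C = 0.06 × 0.0576 = 0.003456
  π_D·L_D = 0.51 × 0.0025 = 0.001275
Sum: 0.0054 + 0.031117 + 0.003456 + 0.001275 = 0.041248
P(Language B | x) ≈ 0.7544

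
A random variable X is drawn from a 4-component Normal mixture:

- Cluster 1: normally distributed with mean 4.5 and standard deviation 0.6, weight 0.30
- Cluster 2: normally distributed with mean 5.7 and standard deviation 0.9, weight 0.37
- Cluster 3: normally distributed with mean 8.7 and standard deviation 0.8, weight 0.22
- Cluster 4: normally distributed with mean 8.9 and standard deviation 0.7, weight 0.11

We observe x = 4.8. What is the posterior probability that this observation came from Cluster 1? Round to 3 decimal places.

0.639

P(component k | x) = π_k·f_k(x) / marginal(x), where marginal(x) = Σ_j π_j·f_j(x).
Evaluate each component's likelihood at the observed value:
  p_1 = 0.586776
  p_2 = 0.268856
  p_3 = 3.44493e-06
  p_4 = 2.02457e-08
Unnormalised posteriors:
  π_1·p_1 = 0.30 × 0.586776 = 0.176033
  π_2·p_2 = 0.37 × 0.268856 = 0.0994769
  π_3·p_3 = 0.22 × 3.44493e-06 = 7.57884e-07
  π_4·p_4 = 0.11 × 2.02457e-08 = 2.22702e-09
Marginal: 0.176033 + 0.0994769 + 7.57884e-07 + 2.22702e-09 = 0.27551
P(Cluster 1 | the observation) = 0.176033 / 0.27551 ≈ 0.639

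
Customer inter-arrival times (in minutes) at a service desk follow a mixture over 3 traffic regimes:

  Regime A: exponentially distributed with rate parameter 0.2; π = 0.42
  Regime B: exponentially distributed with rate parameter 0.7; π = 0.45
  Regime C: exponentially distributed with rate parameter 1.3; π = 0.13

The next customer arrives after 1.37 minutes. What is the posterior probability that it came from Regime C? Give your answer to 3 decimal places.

0.134

The responsibility of component k is P(Z=k) f_k(x) divided by Σ_j P(Z=j) f_j(x).
Component likelihoods at x = 1.37 minutes:
  f_A = 0.2·e^(−0.2·1.37) = 0.2·e^(−0.2740) = 0.152066
  f_B = 0.7·e^(−0.7·1.37) = 0.7·e^(−0.9590) = 0.268293
  f_C = 1.3·e^(−1.3·1.37) = 1.3·e^(−1.7810) = 0.21901
Prior × likelihood for each component:
  P(Z=A)·f_A = 0.42 × 0.152066 = 0.0638679
  P(Z=B)·f_B = 0.45 × 0.268293 = 0.120732
  P(Z=C)·f_C = 0.13 × 0.21901 = 0.0284714
Denominator: 0.0638679 + 0.120732 + 0.0284714 = 0.213071
So the posterior for Regime C is 0.0284714 / 0.213071 ≈ 0.134.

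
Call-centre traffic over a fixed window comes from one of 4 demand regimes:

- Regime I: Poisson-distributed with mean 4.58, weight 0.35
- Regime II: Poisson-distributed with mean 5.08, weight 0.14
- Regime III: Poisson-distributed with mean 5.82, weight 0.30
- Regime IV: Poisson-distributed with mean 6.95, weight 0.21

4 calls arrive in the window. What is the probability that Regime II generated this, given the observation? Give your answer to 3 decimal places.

Apply Bayes' rule: the posterior for each component is proportional to its prior times its likelihood at x.
Evaluate each component's likelihood at the observed value:
  p_I = 0.18801
  p_II = 0.172595
  p_III = 0.141869
  p_IV = 0.0931926
Multiply by the mixture weights:
  π_I·p_I = 0.35 × 0.18801 = 0.0658037
  π_II·p_II = 0.14 × 0.172595 = 0.0241633
  π_III·p_III = 0.30 × 0.141869 = 0.0425606
  π_IV·p_IV = 0.21 × 0.0931926 = 0.0195704
Denominator: 0.0658037 + 0.0241633 + 0.0425606 + 0.0195704 = 0.152098
P(Regime II | the observation) = 0.0241633 / 0.152098 ≈ 0.159

0.159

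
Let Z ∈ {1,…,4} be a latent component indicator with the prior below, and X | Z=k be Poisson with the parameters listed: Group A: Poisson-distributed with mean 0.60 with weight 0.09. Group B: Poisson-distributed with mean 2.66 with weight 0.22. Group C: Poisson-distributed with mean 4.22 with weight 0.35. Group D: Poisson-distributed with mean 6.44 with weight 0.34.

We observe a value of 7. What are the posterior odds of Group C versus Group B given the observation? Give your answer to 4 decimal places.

8.4559

Only the two components matter; the odds are (π_i f_i(x)) / (π_j f_j(x)).
Component likelihoods at x = 7:
  L_A = 3.04826e-06
  L_B = 0.0130773
  L_C = 0.0695079
  L_D = 0.145517
0.0243278 / 0.002877 ≈ 8.4559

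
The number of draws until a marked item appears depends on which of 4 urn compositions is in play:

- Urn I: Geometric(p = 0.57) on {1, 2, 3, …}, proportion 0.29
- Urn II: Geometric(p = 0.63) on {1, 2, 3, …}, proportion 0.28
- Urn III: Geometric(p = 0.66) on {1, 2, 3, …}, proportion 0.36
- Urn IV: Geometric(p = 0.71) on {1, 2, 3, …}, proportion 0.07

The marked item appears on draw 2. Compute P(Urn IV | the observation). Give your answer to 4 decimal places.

Posterior ∝ prior × likelihood, so P(k | x) ∝ w_k f_k(x); normalise over all components.
Geometric probabilities:
  L_I = 0.2451
  L_II = 0.2331
  L_III = 0.2244
  L_IV = 0.2059
Multiply by the mixture weights:
  w_I·L_I = 0.29 × 0.2451 = 0.071079
  w_II·L_II = 0.28 × 0.2331 = 0.065268
  w_III·L_III = 0.36 × 0.2244 = 0.080784
  w_IV·L_IV = 0.07 × 0.2059 = 0.014413
Evidence: 0.071079 + 0.065268 + 0.080784 + 0.014413 = 0.231544
P(Urn IV | 2) = 0.014413 / 0.231544 ≈ 0.0622

0.0622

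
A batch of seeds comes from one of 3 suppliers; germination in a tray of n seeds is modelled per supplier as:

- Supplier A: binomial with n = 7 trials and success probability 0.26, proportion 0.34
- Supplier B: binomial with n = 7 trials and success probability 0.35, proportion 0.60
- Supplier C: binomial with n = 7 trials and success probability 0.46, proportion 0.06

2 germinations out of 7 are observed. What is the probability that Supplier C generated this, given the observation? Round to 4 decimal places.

P(component k | x) = P(Z=k)·f_k(x) / marginal(x), where marginal(x) = Σ_j P(Z=j)·f_j(x).
Component likelihoods at x = 2 germinations out of 7:
  f_A = C(7,2)·0.26^2·0.74^5 = 21·0.0676·0.221901 = 0.31501
  f_B = C(7,2)·0.35^2·0.65^5 = 21·0.1225·0.116029 = 0.298485
  f_C = C(7,2)·0.46^2·0.54^5 = 21·0.2116·0.0459165 = 0.204035
Weight by the priors:
  P(Z=A)·f_A = 0.34 × 0.31501 = 0.107103
  P(Z=B)·f_B = 0.60 × 0.298485 = 0.179091
  P(Z=C)·f_C = 0.06 × 0.204035 = 0.0122421
Normaliser: 0.107103 + 0.179091 + 0.0122421 = 0.298436
Responsibility of Supplier C: 0.0122421 / 0.298436 ≈ 0.0410

0.0410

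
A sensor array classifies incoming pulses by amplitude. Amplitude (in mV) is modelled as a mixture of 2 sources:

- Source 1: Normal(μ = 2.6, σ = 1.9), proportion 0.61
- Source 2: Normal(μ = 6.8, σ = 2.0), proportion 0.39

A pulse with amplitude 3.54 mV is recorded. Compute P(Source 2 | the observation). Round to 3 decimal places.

0.154

By Bayes' theorem, P(k | x) = π_k f_k(x) / Σ_j π_j f_j(x).
Normal densities:
  f_1 = (1/(1.9·√(2π)))·exp(−(3.54−2.6)²/(2·1.9²)) = 0.209970·exp(-0.12238) = 0.185783
  f_2 = (1/(2.0·√(2π)))·exp(−(3.54−6.8)²/(2·2.0²)) = 0.199471·exp(-1.32845) = 0.0528374
Multiply by the mixture weights:
  π_1·f_1 = 0.61 × 0.185783 = 0.113328
  π_2·f_2 = 0.39 × 0.0528374 = 0.0206066
Sum: 0.113328 + 0.0206066 = 0.133934
P(Source 2 | the observation) = 0.0206066 / 0.133934 ≈ 0.154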